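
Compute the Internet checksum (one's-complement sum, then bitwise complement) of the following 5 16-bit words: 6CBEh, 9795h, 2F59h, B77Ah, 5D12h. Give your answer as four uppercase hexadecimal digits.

B7C5

One's-complement addition (fold any carry out of bit 15 back into bit 0):
  0x6CBE + 0x9795 = 0x10453 → wrap carry → 0x0454
  0x0454 + 0x2F59 = 0x033AD
  0x33AD + 0xB77A = 0x0EB27
  0xEB27 + 0x5D12 = 0x14839 → wrap carry → 0x483A
One's-complement sum = 0x483A.
Checksum = ~0x483A & 0xFFFF = 0xB7C5.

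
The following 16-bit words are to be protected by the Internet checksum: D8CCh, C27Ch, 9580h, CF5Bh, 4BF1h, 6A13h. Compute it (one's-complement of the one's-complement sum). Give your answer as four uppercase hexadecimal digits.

49D5

One's-complement addition (fold any carry out of bit 15 back into bit 0):
  0xD8CC + 0xC27C = 0x19B48 → wrap carry → 0x9B49
  0x9B49 + 0x9580 = 0x130C9 → wrap carry → 0x30CA
  0x30CA + 0xCF5B = 0x10025 → wrap carry → 0x0026
  0x0026 + 0x4BF1 = 0x04C17
  0x4C17 + 0x6A13 = 0x0B62A
One's-complement sum = 0xB62A.
Checksum = ~0xB62A & 0xFFFF = 0x49D5.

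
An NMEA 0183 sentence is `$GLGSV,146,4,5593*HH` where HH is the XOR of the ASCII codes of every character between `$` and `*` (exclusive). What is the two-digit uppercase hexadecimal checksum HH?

68

XOR the ASCII codes of the payload characters:
  'G' = 0x47 → acc = 0x47
  'L' = 0x4C → acc = 0x0B
  'G' = 0x47 → acc = 0x4C
  'S' = 0x53 → acc = 0x1F
  'V' = 0x56 → acc = 0x49
  ',' = 0x2C → acc = 0x65
  '1' = 0x31 → acc = 0x54
  '4' = 0x34 → acc = 0x60
  '6' = 0x36 → acc = 0x56
  ',' = 0x2C → acc = 0x7A
  '4' = 0x34 → acc = 0x4E
  ',' = 0x2C → acc = 0x62
  '5' = 0x35 → acc = 0x57
  '5' = 0x35 → acc = 0x62
  '9' = 0x39 → acc = 0x5B
  '3' = 0x33 → acc = 0x68
Checksum = 0x68.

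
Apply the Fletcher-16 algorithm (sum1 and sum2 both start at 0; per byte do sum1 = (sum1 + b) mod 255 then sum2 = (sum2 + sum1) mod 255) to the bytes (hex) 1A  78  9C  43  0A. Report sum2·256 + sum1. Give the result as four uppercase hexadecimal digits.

Running sums (mod 255):
  after byte 0 (1A): sum1=26, sum2=26
  after byte 1 (78): sum1=146, sum2=172
  after byte 2 (9C): sum1=47, sum2=219
  after byte 3 (43): sum1=114, sum2=78
  after byte 4 (0A): sum1=124, sum2=202
Checksum = sum2·256 + sum1 = 202·256 + 124 = 51836 = 0xCA7C.

CA7C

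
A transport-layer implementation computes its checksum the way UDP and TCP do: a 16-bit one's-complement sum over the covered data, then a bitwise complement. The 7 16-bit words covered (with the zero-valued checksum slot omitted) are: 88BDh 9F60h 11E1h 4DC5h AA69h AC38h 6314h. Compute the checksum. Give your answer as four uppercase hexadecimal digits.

BE84

One's-complement addition (fold any carry out of bit 15 back into bit 0):
  0x88BD + 0x9F60 = 0x1281D → wrap carry → 0x281E
  0x281E + 0x11E1 = 0x039FF
  0x39FF + 0x4DC5 = 0x087C4
  0x87C4 + 0xAA69 = 0x1322D → wrap carry → 0x322E
  0x322E + 0xAC38 = 0x0DE66
  0xDE66 + 0x6314 = 0x1417A → wrap carry → 0x417B
One's-complement sum = 0x417B.
Checksum = ~0x417B & 0xFFFF = 0xBE84.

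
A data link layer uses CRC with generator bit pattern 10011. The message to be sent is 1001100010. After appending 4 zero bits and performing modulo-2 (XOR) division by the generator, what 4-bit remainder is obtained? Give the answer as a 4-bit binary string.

Append 4 zeros: 10011000100000. Divide by 10011 (XOR where the leading bit is 1):
  pos 0: 10011 XOR 10011 = 00000
  pos 8: 10000 XOR 10011 = 00011
Remainder (last 4 bits) = 0110. This is the CRC / FCS.

0110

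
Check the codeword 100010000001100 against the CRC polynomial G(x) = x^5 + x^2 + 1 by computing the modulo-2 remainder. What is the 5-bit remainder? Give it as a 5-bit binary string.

00000

Modulo-2 division of 100010000001100 by 100101:
  pos 0: 100010 XOR 100101 = 000111
  pos 3: 111000 XOR 100101 = 011101
  pos 4: 111010 XOR 100101 = 011111
  pos 5: 111110 XOR 100101 = 011011
  pos 6: 110111 XOR 100101 = 010010
  pos 7: 100101 XOR 100101 = 000000
Remainder = 00000 (zero — the frame passes the CRC check).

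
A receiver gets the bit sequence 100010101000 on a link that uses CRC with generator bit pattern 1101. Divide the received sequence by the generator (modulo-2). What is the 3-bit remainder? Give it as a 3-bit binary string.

Modulo-2 division of 100010101000 by 1101:
  pos 0: 1000 XOR 1101 = 0101
  pos 1: 1011 XOR 1101 = 0110
  pos 2: 1100 XOR 1101 = 0001
  pos 5: 1101 XOR 1101 = 0000
Remainder = 000 (zero — the frame passes the CRC check).

000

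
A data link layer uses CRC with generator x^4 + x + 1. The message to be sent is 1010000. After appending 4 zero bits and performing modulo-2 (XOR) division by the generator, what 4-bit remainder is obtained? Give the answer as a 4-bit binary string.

Append 4 zeros: 10100000000. Divide by 10011 (XOR where the leading bit is 1):
  pos 0: 10100 XOR 10011 = 00111
  pos 2: 11100 XOR 10011 = 01111
  pos 3: 11110 XOR 10011 = 01101
  pos 4: 11010 XOR 10011 = 01001
  pos 5: 10010 XOR 10011 = 00001
Remainder (last 4 bits) = 0010. This is the CRC / FCS.

0010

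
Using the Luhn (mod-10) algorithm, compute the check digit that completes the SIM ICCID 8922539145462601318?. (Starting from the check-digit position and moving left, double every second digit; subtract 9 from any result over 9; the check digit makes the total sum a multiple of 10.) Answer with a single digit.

2

Partial digits right→left: 8 1 3 1 0 6 2 6 4 5 4 1 9 3 5 2 2 9 8
Double every second digit counting from the check-digit position (so the 1st, 3rd, 5th, ... of the partial from the right).
  doubled (with −9 where >9): 7 6 0 4 8 8 9 1 4 7 → sum 54
  kept as-is: 1 1 6 6 5 1 3 2 9 → sum 34
Total = 54 + 34 = 88.
Check digit = (10 − (88 mod 10)) mod 10 = 2.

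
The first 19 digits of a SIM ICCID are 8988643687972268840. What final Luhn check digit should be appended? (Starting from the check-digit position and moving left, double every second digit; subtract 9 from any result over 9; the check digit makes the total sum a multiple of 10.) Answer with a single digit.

2

Partial digits right→left: 0 4 8 8 6 2 2 7 9 7 8 6 3 4 6 8 8 9 8
Double every second digit counting from the check-digit position (so the 1st, 3rd, 5th, ... of the partial from the right).
  doubled (with −9 where >9): 0 7 3 4 9 7 6 3 7 7 → sum 53
  kept as-is: 4 8 2 7 7 6 4 8 9 → sum 55
Total = 53 + 55 = 108.
Check digit = (10 − (108 mod 10)) mod 10 = 2.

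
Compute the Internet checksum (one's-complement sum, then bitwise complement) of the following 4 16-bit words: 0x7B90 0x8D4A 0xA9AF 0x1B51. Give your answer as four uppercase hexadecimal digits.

One's-complement addition (fold any carry out of bit 15 back into bit 0):
  0x7B90 + 0x8D4A = 0x108DA → wrap carry → 0x08DB
  0x08DB + 0xA9AF = 0x0B28A
  0xB28A + 0x1B51 = 0x0CDDB
One's-complement sum = 0xCDDB.
Checksum = ~0xCDDB & 0xFFFF = 0x3224.

3224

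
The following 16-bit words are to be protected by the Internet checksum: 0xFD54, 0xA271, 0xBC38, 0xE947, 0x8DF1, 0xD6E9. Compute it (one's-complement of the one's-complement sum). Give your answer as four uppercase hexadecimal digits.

One's-complement addition (fold any carry out of bit 15 back into bit 0):
  0xFD54 + 0xA271 = 0x19FC5 → wrap carry → 0x9FC6
  0x9FC6 + 0xBC38 = 0x15BFE → wrap carry → 0x5BFF
  0x5BFF + 0xE947 = 0x14546 → wrap carry → 0x4547
  0x4547 + 0x8DF1 = 0x0D338
  0xD338 + 0xD6E9 = 0x1AA21 → wrap carry → 0xAA22
One's-complement sum = 0xAA22.
Checksum = ~0xAA22 & 0xFFFF = 0x55DD.

55DD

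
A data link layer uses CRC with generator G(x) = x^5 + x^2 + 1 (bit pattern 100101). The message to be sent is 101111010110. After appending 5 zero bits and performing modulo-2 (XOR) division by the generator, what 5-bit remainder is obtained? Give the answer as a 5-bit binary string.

Append 5 zeros: 10111101011000000. Divide by 100101 (XOR where the leading bit is 1):
  pos 0: 101111 XOR 100101 = 001010
  pos 2: 101001 XOR 100101 = 001100
  pos 4: 110001 XOR 100101 = 010100
  pos 5: 101001 XOR 100101 = 001100
  pos 7: 110000 XOR 100101 = 010101
  pos 8: 101010 XOR 100101 = 001111
  pos 10: 111100 XOR 100101 = 011001
  pos 11: 110010 XOR 100101 = 010111
Remainder (last 5 bits) = 10111. This is the CRC / FCS.

10111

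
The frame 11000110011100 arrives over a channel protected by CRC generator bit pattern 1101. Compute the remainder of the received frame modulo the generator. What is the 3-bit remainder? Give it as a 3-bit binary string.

Modulo-2 division of 11000110011100 by 1101:
  pos 0: 1100 XOR 1101 = 0001
  pos 3: 1011 XOR 1101 = 0110
  pos 4: 1100 XOR 1101 = 0001
  pos 7: 1011 XOR 1101 = 0110
  pos 8: 1101 XOR 1101 = 0000
Remainder = 000 (zero — the frame passes the CRC check).

000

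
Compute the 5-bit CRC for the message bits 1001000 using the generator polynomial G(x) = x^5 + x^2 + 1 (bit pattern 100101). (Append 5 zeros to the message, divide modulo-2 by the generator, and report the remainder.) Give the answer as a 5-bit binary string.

Append 5 zeros: 100100000000. Divide by 100101 (XOR where the leading bit is 1):
  pos 0: 100100 XOR 100101 = 000001
  pos 5: 100000 XOR 100101 = 000101
Remainder (last 5 bits) = 01010. This is the CRC / FCS.

01010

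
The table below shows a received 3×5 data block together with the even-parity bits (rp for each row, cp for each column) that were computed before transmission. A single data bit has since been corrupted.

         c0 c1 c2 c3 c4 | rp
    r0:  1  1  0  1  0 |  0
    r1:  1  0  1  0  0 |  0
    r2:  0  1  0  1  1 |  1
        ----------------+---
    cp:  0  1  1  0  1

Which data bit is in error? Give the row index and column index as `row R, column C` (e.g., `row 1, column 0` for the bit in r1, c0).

row 0, column 1

Recompute each row's even parity and compare to rp:
  r0: data parity 1, sent rp 0 → mismatch
  r1: data parity 0, sent rp 0 → ok
  r2: data parity 1, sent rp 1 → ok
Recompute each column's even parity and compare to cp:
  c0: data parity 0, sent cp 0 → ok
  c1: data parity 0, sent cp 1 → mismatch
  c2: data parity 1, sent cp 1 → ok
  c3: data parity 0, sent cp 0 → ok
  c4: data parity 1, sent cp 1 → ok
Exactly one row (r0) and one column (c1) fail → the flipped bit is at their intersection.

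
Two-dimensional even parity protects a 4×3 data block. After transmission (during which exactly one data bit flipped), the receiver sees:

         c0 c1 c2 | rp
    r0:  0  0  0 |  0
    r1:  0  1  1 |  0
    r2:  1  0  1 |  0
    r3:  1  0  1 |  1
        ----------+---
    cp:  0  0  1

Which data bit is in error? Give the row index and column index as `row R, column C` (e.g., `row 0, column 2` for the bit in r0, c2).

row 3, column 1

Recompute each row's even parity and compare to rp:
  r0: data parity 0, sent rp 0 → ok
  r1: data parity 0, sent rp 0 → ok
  r2: data parity 0, sent rp 0 → ok
  r3: data parity 0, sent rp 1 → mismatch
Recompute each column's even parity and compare to cp:
  c0: data parity 0, sent cp 0 → ok
  c1: data parity 1, sent cp 0 → mismatch
  c2: data parity 1, sent cp 1 → ok
Exactly one row (r3) and one column (c1) fail → the flipped bit is at their intersection.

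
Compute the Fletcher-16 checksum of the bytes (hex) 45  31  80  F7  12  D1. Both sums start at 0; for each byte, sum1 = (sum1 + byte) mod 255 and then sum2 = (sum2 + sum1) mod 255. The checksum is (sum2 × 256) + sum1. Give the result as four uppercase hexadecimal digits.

Running sums (mod 255):
  after byte 0 (45): sum1=69, sum2=69
  after byte 1 (31): sum1=118, sum2=187
  after byte 2 (80): sum1=246, sum2=178
  after byte 3 (F7): sum1=238, sum2=161
  after byte 4 (12): sum1=1, sum2=162
  after byte 5 (D1): sum1=210, sum2=117
Checksum = sum2·256 + sum1 = 117·256 + 210 = 30162 = 0x75D2.

75D2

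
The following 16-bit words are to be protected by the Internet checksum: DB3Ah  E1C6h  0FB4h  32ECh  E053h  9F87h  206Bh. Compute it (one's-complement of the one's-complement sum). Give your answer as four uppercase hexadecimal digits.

6017

One's-complement addition (fold any carry out of bit 15 back into bit 0):
  0xDB3A + 0xE1C6 = 0x1BD00 → wrap carry → 0xBD01
  0xBD01 + 0x0FB4 = 0x0CCB5
  0xCCB5 + 0x32EC = 0x0FFA1
  0xFFA1 + 0xE053 = 0x1DFF4 → wrap carry → 0xDFF5
  0xDFF5 + 0x9F87 = 0x17F7C → wrap carry → 0x7F7D
  0x7F7D + 0x206B = 0x09FE8
One's-complement sum = 0x9FE8.
Checksum = ~0x9FE8 & 0xFFFF = 0x6017.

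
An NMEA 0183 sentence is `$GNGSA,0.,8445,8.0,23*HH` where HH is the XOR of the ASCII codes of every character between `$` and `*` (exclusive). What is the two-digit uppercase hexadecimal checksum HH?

68

XOR the ASCII codes of the payload characters:
  'G' = 0x47 → acc = 0x47
  'N' = 0x4E → acc = 0x09
  'G' = 0x47 → acc = 0x4E
  'S' = 0x53 → acc = 0x1D
  'A' = 0x41 → acc = 0x5C
  ',' = 0x2C → acc = 0x70
  '0' = 0x30 → acc = 0x40
  '.' = 0x2E → acc = 0x6E
  ',' = 0x2C → acc = 0x42
  '8' = 0x38 → acc = 0x7A
  '4' = 0x34 → acc = 0x4E
  '4' = 0x34 → acc = 0x7A
  '5' = 0x35 → acc = 0x4F
  ',' = 0x2C → acc = 0x63
  '8' = 0x38 → acc = 0x5B
  '.' = 0x2E → acc = 0x75
  '0' = 0x30 → acc = 0x45
  ',' = 0x2C → acc = 0x69
  '2' = 0x32 → acc = 0x5B
  '3' = 0x33 → acc = 0x68
Checksum = 0x68.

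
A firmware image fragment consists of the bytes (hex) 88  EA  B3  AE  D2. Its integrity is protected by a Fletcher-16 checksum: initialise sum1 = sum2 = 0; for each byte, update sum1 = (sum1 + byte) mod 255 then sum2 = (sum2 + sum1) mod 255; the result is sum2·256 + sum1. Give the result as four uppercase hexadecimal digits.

Running sums (mod 255):
  after byte 0 (88): sum1=136, sum2=136
  after byte 1 (EA): sum1=115, sum2=251
  after byte 2 (B3): sum1=39, sum2=35
  after byte 3 (AE): sum1=213, sum2=248
  after byte 4 (D2): sum1=168, sum2=161
Checksum = sum2·256 + sum1 = 161·256 + 168 = 41384 = 0xA1A8.

A1A8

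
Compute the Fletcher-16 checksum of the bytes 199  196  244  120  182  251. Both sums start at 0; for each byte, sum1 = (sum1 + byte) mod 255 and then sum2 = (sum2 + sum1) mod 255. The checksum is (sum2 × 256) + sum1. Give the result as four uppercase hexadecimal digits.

2DAC

Running sums (mod 255):
  after byte 0 (199): sum1=199, sum2=199
  after byte 1 (196): sum1=140, sum2=84
  after byte 2 (244): sum1=129, sum2=213
  after byte 3 (120): sum1=249, sum2=207
  after byte 4 (182): sum1=176, sum2=128
  after byte 5 (251): sum1=172, sum2=45
Checksum = sum2·256 + sum1 = 45·256 + 172 = 11692 = 0x2DAC.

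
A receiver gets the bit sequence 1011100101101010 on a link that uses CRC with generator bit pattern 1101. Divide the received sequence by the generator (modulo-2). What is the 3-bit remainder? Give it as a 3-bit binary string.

Modulo-2 division of 1011100101101010 by 1101:
  pos 0: 1011 XOR 1101 = 0110
  pos 1: 1101 XOR 1101 = 0000
  pos 7: 1011 XOR 1101 = 0110
  pos 8: 1100 XOR 1101 = 0001
  pos 11: 1101 XOR 1101 = 0000
Remainder = 000 (zero — the frame passes the CRC check).

000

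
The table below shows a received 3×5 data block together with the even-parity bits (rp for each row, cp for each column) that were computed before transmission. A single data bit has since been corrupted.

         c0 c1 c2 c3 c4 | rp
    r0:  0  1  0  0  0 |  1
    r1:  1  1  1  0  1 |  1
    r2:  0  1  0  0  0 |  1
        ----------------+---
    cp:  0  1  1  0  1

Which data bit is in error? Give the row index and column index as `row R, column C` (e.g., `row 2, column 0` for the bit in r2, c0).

row 1, column 0

Recompute each row's even parity and compare to rp:
  r0: data parity 1, sent rp 1 → ok
  r1: data parity 0, sent rp 1 → mismatch
  r2: data parity 1, sent rp 1 → ok
Recompute each column's even parity and compare to cp:
  c0: data parity 1, sent cp 0 → mismatch
  c1: data parity 1, sent cp 1 → ok
  c2: data parity 1, sent cp 1 → ok
  c3: data parity 0, sent cp 0 → ok
  c4: data parity 1, sent cp 1 → ok
Exactly one row (r1) and one column (c0) fail → the flipped bit is at their intersection.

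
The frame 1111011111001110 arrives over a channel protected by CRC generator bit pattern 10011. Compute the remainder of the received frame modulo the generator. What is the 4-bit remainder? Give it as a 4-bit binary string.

Modulo-2 division of 1111011111001110 by 10011:
  pos 0: 11110 XOR 10011 = 01101
  pos 1: 11011 XOR 10011 = 01000
  pos 2: 10001 XOR 10011 = 00010
  pos 5: 10111 XOR 10011 = 00100
  pos 7: 10000 XOR 10011 = 00011
  pos 10: 11111 XOR 10011 = 01100
  pos 11: 11000 XOR 10011 = 01011
Remainder = 1011 (nonzero — an error is detected).

1011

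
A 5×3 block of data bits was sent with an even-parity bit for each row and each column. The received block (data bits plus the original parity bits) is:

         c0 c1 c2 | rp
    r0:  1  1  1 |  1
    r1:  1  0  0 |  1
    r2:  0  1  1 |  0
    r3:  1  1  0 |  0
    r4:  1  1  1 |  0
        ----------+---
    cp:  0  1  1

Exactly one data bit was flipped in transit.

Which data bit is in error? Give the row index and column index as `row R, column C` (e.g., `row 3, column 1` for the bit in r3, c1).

Recompute each row's even parity and compare to rp:
  r0: data parity 1, sent rp 1 → ok
  r1: data parity 1, sent rp 1 → ok
  r2: data parity 0, sent rp 0 → ok
  r3: data parity 0, sent rp 0 → ok
  r4: data parity 1, sent rp 0 → mismatch
Recompute each column's even parity and compare to cp:
  c0: data parity 0, sent cp 0 → ok
  c1: data parity 0, sent cp 1 → mismatch
  c2: data parity 1, sent cp 1 → ok
Exactly one row (r4) and one column (c1) fail → the flipped bit is at their intersection.

row 4, column 1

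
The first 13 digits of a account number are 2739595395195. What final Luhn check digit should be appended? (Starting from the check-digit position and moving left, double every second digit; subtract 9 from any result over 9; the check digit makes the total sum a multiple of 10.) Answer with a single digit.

Partial digits right→left: 5 9 1 5 9 3 5 9 5 9 3 7 2
Double every second digit counting from the check-digit position (so the 1st, 3rd, 5th, ... of the partial from the right).
  doubled (with −9 where >9): 1 2 9 1 1 6 4 → sum 24
  kept as-is: 9 5 3 9 9 7 → sum 42
Total = 24 + 42 = 66.
Check digit = (10 − (66 mod 10)) mod 10 = 4.

4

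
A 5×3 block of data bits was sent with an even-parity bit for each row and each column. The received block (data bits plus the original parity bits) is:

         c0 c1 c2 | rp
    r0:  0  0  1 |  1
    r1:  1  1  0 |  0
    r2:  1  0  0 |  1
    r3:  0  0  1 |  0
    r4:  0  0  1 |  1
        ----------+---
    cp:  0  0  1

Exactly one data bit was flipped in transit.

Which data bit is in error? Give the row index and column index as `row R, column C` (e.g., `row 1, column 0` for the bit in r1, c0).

Recompute each row's even parity and compare to rp:
  r0: data parity 1, sent rp 1 → ok
  r1: data parity 0, sent rp 0 → ok
  r2: data parity 1, sent rp 1 → ok
  r3: data parity 1, sent rp 0 → mismatch
  r4: data parity 1, sent rp 1 → ok
Recompute each column's even parity and compare to cp:
  c0: data parity 0, sent cp 0 → ok
  c1: data parity 1, sent cp 0 → mismatch
  c2: data parity 1, sent cp 1 → ok
Exactly one row (r3) and one column (c1) fail → the flipped bit is at their intersection.

row 3, column 1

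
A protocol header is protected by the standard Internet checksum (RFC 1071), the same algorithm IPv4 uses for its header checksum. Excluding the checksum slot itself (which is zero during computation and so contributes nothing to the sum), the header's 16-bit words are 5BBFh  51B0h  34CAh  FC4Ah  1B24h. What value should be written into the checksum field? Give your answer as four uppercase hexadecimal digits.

0657

One's-complement addition (fold any carry out of bit 15 back into bit 0):
  0x5BBF + 0x51B0 = 0x0AD6F
  0xAD6F + 0x34CA = 0x0E239
  0xE239 + 0xFC4A = 0x1DE83 → wrap carry → 0xDE84
  0xDE84 + 0x1B24 = 0x0F9A8
One's-complement sum = 0xF9A8.
Checksum = ~0xF9A8 & 0xFFFF = 0x0657.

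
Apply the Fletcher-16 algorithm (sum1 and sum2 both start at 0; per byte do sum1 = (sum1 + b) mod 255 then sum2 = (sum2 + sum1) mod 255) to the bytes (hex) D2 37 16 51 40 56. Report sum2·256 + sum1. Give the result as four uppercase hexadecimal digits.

2808

Running sums (mod 255):
  after byte 0 (D2): sum1=210, sum2=210
  after byte 1 (37): sum1=10, sum2=220
  after byte 2 (16): sum1=32, sum2=252
  after byte 3 (51): sum1=113, sum2=110
  after byte 4 (40): sum1=177, sum2=32
  after byte 5 (56): sum1=8, sum2=40
Checksum = sum2·256 + sum1 = 40·256 + 8 = 10248 = 0x2808.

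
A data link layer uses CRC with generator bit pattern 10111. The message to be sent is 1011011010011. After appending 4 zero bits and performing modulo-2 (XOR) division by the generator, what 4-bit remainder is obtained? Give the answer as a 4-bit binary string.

Append 4 zeros: 10110110100110000. Divide by 10111 (XOR where the leading bit is 1):
  pos 0: 10110 XOR 10111 = 00001
  pos 4: 11101 XOR 10111 = 01010
  pos 5: 10100 XOR 10111 = 00011
  pos 8: 11011 XOR 10111 = 01100
  pos 9: 11000 XOR 10111 = 01111
  pos 10: 11110 XOR 10111 = 01001
  pos 11: 10010 XOR 10111 = 00101
Remainder (last 4 bits) = 1010. This is the CRC / FCS.

1010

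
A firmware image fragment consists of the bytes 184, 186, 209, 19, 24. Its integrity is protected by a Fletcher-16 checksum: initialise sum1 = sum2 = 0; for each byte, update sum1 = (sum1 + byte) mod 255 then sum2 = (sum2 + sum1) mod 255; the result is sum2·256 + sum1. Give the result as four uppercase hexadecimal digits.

Running sums (mod 255):
  after byte 0 (184): sum1=184, sum2=184
  after byte 1 (186): sum1=115, sum2=44
  after byte 2 (209): sum1=69, sum2=113
  after byte 3 (19): sum1=88, sum2=201
  after byte 4 (24): sum1=112, sum2=58
Checksum = sum2·256 + sum1 = 58·256 + 112 = 14960 = 0x3A70.

3A70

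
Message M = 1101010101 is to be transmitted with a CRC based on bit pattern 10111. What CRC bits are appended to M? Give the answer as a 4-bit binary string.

Append 4 zeros: 11010101010000. Divide by 10111 (XOR where the leading bit is 1):
  pos 0: 11010 XOR 10111 = 01101
  pos 1: 11011 XOR 10111 = 01100
  pos 2: 11000 XOR 10111 = 01111
  pos 3: 11111 XOR 10111 = 01000
  pos 4: 10000 XOR 10111 = 00111
  pos 6: 11110 XOR 10111 = 01001
  pos 7: 10010 XOR 10111 = 00101
  pos 9: 10100 XOR 10111 = 00011
Remainder (last 4 bits) = 0011. This is the CRC / FCS.

0011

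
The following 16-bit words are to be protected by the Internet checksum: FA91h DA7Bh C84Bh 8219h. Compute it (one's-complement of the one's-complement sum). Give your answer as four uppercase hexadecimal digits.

E08C

One's-complement addition (fold any carry out of bit 15 back into bit 0):
  0xFA91 + 0xDA7B = 0x1D50C → wrap carry → 0xD50D
  0xD50D + 0xC84B = 0x19D58 → wrap carry → 0x9D59
  0x9D59 + 0x8219 = 0x11F72 → wrap carry → 0x1F73
One's-complement sum = 0x1F73.
Checksum = ~0x1F73 & 0xFFFF = 0xE08C.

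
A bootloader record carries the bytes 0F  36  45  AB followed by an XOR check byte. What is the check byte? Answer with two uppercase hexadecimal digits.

D7

XOR the bytes together:
  start with 0x0F
  0x0F ⊕ 0x36 = 0x39
  0x39 ⊕ 0x45 = 0x7C
  0x7C ⊕ 0xAB = 0xD7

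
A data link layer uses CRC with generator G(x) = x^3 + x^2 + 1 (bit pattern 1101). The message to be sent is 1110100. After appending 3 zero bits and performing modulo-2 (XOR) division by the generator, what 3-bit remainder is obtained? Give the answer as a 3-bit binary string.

Append 3 zeros: 1110100000. Divide by 1101 (XOR where the leading bit is 1):
  pos 0: 1110 XOR 1101 = 0011
  pos 2: 1110 XOR 1101 = 0011
  pos 4: 1100 XOR 1101 = 0001
Remainder (last 3 bits) = 100. This is the CRC / FCS.

100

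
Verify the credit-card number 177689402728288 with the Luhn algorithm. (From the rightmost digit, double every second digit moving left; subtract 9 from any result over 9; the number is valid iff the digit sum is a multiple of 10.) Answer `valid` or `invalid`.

valid

From the right, keep odd positions and double even positions (subtract 9 from any doubled value over 9):
  doubled (positions 2,4,...): 7 7 5 0 9 3 5 → sum 36
  kept (positions 1,3,...): 8 2 2 2 4 8 7 1 → sum 34
Total = 70.
70 mod 10 = 0, so the number is valid.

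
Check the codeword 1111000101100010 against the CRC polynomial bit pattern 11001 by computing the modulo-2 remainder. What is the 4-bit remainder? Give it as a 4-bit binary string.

0000

Modulo-2 division of 1111000101100010 by 11001:
  pos 0: 11110 XOR 11001 = 00111
  pos 2: 11100 XOR 11001 = 00101
  pos 4: 10110 XOR 11001 = 01111
  pos 5: 11111 XOR 11001 = 00110
  pos 7: 11010 XOR 11001 = 00011
  pos 10: 11001 XOR 11001 = 00000
Remainder = 0000 (zero — the frame passes the CRC check).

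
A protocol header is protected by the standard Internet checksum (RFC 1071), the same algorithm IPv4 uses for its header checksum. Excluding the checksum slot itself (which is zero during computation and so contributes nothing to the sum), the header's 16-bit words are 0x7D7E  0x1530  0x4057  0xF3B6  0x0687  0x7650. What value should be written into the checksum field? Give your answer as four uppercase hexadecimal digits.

BC6B

One's-complement addition (fold any carry out of bit 15 back into bit 0):
  0x7D7E + 0x1530 = 0x092AE
  0x92AE + 0x4057 = 0x0D305
  0xD305 + 0xF3B6 = 0x1C6BB → wrap carry → 0xC6BC
  0xC6BC + 0x0687 = 0x0CD43
  0xCD43 + 0x7650 = 0x14393 → wrap carry → 0x4394
One's-complement sum = 0x4394.
Checksum = ~0x4394 & 0xFFFF = 0xBC6B.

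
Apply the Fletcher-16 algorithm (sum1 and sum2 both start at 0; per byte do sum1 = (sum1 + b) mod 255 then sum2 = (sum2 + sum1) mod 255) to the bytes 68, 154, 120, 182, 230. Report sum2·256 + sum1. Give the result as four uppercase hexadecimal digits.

Running sums (mod 255):
  after byte 0 (68): sum1=68, sum2=68
  after byte 1 (154): sum1=222, sum2=35
  after byte 2 (120): sum1=87, sum2=122
  after byte 3 (182): sum1=14, sum2=136
  after byte 4 (230): sum1=244, sum2=125
Checksum = sum2·256 + sum1 = 125·256 + 244 = 32244 = 0x7DF4.

7DF4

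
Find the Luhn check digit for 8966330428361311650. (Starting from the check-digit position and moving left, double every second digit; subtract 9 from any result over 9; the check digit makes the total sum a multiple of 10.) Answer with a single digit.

Partial digits right→left: 0 5 6 1 1 3 1 6 3 8 2 4 0 3 3 6 6 9 8
Double every second digit counting from the check-digit position (so the 1st, 3rd, 5th, ... of the partial from the right).
  doubled (with −9 where >9): 0 3 2 2 6 4 0 6 3 7 → sum 33
  kept as-is: 5 1 3 6 8 4 3 6 9 → sum 45
Total = 33 + 45 = 78.
Check digit = (10 − (78 mod 10)) mod 10 = 2.

2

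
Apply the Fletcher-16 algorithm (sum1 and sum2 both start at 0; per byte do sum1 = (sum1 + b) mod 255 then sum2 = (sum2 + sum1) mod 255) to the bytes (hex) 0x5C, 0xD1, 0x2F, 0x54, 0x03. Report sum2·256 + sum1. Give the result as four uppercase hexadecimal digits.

Running sums (mod 255):
  after byte 0 (0x5C): sum1=92, sum2=92
  after byte 1 (0xD1): sum1=46, sum2=138
  after byte 2 (0x2F): sum1=93, sum2=231
  after byte 3 (0x54): sum1=177, sum2=153
  after byte 4 (0x03): sum1=180, sum2=78
Checksum = sum2·256 + sum1 = 78·256 + 180 = 20148 = 0x4EB4.

4EB4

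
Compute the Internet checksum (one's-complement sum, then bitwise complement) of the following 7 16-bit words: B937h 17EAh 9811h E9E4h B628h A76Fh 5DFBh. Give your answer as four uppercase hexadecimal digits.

One's-complement addition (fold any carry out of bit 15 back into bit 0):
  0xB937 + 0x17EA = 0x0D121
  0xD121 + 0x9811 = 0x16932 → wrap carry → 0x6933
  0x6933 + 0xE9E4 = 0x15317 → wrap carry → 0x5318
  0x5318 + 0xB628 = 0x10940 → wrap carry → 0x0941
  0x0941 + 0xA76F = 0x0B0B0
  0xB0B0 + 0x5DFB = 0x10EAB → wrap carry → 0x0EAC
One's-complement sum = 0x0EAC.
Checksum = ~0x0EAC & 0xFFFF = 0xF153.

F153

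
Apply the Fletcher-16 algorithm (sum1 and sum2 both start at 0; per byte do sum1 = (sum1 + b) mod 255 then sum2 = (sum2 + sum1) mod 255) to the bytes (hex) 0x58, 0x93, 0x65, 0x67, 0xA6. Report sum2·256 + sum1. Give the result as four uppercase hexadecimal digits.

AD5F

Running sums (mod 255):
  after byte 0 (0x58): sum1=88, sum2=88
  after byte 1 (0x93): sum1=235, sum2=68
  after byte 2 (0x65): sum1=81, sum2=149
  after byte 3 (0x67): sum1=184, sum2=78
  after byte 4 (0xA6): sum1=95, sum2=173
Checksum = sum2·256 + sum1 = 173·256 + 95 = 44383 = 0xAD5F.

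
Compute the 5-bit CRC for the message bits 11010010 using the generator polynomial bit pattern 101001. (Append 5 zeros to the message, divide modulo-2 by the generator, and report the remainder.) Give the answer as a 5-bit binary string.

11110

Append 5 zeros: 1101001000000. Divide by 101001 (XOR where the leading bit is 1):
  pos 0: 110100 XOR 101001 = 011101
  pos 1: 111011 XOR 101001 = 010010
  pos 2: 100100 XOR 101001 = 001101
  pos 4: 110100 XOR 101001 = 011101
  pos 5: 111010 XOR 101001 = 010011
  pos 6: 100110 XOR 101001 = 001111
Remainder (last 5 bits) = 11110. This is the CRC / FCS.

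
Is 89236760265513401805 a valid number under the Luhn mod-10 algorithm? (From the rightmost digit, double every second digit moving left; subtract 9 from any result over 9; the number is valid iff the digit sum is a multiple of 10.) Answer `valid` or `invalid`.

From the right, keep odd positions and double even positions (subtract 9 from any doubled value over 9):
  doubled (positions 2,4,...): 0 2 8 2 1 4 3 3 4 7 → sum 34
  kept (positions 1,3,...): 5 8 0 3 5 6 0 7 3 9 → sum 46
Total = 80.
80 mod 10 = 0, so the number is valid.

valid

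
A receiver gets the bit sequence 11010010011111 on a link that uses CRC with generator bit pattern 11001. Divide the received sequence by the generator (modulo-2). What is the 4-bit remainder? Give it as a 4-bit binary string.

Modulo-2 division of 11010010011111 by 11001:
  pos 0: 11010 XOR 11001 = 00011
  pos 3: 11010 XOR 11001 = 00011
  pos 6: 11011 XOR 11001 = 00010
  pos 9: 10111 XOR 11001 = 01110
Remainder = 1110 (nonzero — an error is detected).

1110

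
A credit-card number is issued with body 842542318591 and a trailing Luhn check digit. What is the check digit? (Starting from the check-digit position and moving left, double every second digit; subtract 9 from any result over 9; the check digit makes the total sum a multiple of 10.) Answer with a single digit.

Partial digits right→left: 1 9 5 8 1 3 2 4 5 2 4 8
Double every second digit counting from the check-digit position (so the 1st, 3rd, 5th, ... of the partial from the right).
  doubled (with −9 where >9): 2 1 2 4 1 8 → sum 18
  kept as-is: 9 8 3 4 2 8 → sum 34
Total = 18 + 34 = 52.
Check digit = (10 − (52 mod 10)) mod 10 = 8.

8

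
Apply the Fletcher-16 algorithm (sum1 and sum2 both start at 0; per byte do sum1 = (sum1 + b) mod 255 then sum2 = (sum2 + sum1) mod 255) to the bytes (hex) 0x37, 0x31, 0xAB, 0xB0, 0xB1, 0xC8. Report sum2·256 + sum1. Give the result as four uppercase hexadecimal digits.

2E3F

Running sums (mod 255):
  after byte 0 (0x37): sum1=55, sum2=55
  after byte 1 (0x31): sum1=104, sum2=159
  after byte 2 (0xAB): sum1=20, sum2=179
  after byte 3 (0xB0): sum1=196, sum2=120
  after byte 4 (0xB1): sum1=118, sum2=238
  after byte 5 (0xC8): sum1=63, sum2=46
Checksum = sum2·256 + sum1 = 46·256 + 63 = 11839 = 0x2E3F.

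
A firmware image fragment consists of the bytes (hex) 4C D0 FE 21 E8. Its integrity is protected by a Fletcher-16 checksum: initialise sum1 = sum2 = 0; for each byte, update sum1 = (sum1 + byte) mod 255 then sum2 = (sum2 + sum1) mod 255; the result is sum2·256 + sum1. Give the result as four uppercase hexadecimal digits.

Running sums (mod 255):
  after byte 0 (4C): sum1=76, sum2=76
  after byte 1 (D0): sum1=29, sum2=105
  after byte 2 (FE): sum1=28, sum2=133
  after byte 3 (21): sum1=61, sum2=194
  after byte 4 (E8): sum1=38, sum2=232
Checksum = sum2·256 + sum1 = 232·256 + 38 = 59430 = 0xE826.

E826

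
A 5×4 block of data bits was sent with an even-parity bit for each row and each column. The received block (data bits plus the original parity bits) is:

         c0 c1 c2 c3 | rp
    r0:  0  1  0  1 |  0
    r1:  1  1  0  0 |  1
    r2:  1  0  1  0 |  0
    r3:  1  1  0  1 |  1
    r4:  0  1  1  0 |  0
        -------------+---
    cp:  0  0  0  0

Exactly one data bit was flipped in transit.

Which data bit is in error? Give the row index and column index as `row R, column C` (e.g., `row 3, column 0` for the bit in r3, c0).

Recompute each row's even parity and compare to rp:
  r0: data parity 0, sent rp 0 → ok
  r1: data parity 0, sent rp 1 → mismatch
  r2: data parity 0, sent rp 0 → ok
  r3: data parity 1, sent rp 1 → ok
  r4: data parity 0, sent rp 0 → ok
Recompute each column's even parity and compare to cp:
  c0: data parity 1, sent cp 0 → mismatch
  c1: data parity 0, sent cp 0 → ok
  c2: data parity 0, sent cp 0 → ok
  c3: data parity 0, sent cp 0 → ok
Exactly one row (r1) and one column (c0) fail → the flipped bit is at their intersection.

row 1, column 0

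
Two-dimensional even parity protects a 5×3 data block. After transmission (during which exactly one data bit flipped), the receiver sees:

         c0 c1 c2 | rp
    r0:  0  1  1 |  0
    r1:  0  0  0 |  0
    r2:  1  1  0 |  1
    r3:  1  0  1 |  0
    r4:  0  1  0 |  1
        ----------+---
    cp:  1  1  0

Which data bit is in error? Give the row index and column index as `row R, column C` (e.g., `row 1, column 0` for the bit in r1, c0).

row 2, column 0

Recompute each row's even parity and compare to rp:
  r0: data parity 0, sent rp 0 → ok
  r1: data parity 0, sent rp 0 → ok
  r2: data parity 0, sent rp 1 → mismatch
  r3: data parity 0, sent rp 0 → ok
  r4: data parity 1, sent rp 1 → ok
Recompute each column's even parity and compare to cp:
  c0: data parity 0, sent cp 1 → mismatch
  c1: data parity 1, sent cp 1 → ok
  c2: data parity 0, sent cp 0 → ok
Exactly one row (r2) and one column (c0) fail → the flipped bit is at their intersection.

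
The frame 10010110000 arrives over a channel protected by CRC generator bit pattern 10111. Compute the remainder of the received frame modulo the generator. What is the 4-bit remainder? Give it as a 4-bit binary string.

0000

Modulo-2 division of 10010110000 by 10111:
  pos 0: 10010 XOR 10111 = 00101
  pos 2: 10111 XOR 10111 = 00000
Remainder = 0000 (zero — the frame passes the CRC check).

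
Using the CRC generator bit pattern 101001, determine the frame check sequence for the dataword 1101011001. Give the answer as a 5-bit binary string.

10111

Append 5 zeros: 110101100100000. Divide by 101001 (XOR where the leading bit is 1):
  pos 0: 110101 XOR 101001 = 011100
  pos 1: 111001 XOR 101001 = 010000
  pos 2: 100000 XOR 101001 = 001001
  pos 4: 100101 XOR 101001 = 001100
  pos 6: 110000 XOR 101001 = 011001
  pos 7: 110010 XOR 101001 = 011011
  pos 8: 110110 XOR 101001 = 011111
  pos 9: 111110 XOR 101001 = 010111
Remainder (last 5 bits) = 10111. This is the CRC / FCS.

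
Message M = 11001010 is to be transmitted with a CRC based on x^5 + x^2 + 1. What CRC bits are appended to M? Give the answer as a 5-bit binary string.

01110

Append 5 zeros: 1100101000000. Divide by 100101 (XOR where the leading bit is 1):
  pos 0: 110010 XOR 100101 = 010111
  pos 1: 101111 XOR 100101 = 001010
  pos 3: 101000 XOR 100101 = 001101
  pos 5: 110100 XOR 100101 = 010001
  pos 6: 100010 XOR 100101 = 000111
Remainder (last 5 bits) = 01110. This is the CRC / FCS.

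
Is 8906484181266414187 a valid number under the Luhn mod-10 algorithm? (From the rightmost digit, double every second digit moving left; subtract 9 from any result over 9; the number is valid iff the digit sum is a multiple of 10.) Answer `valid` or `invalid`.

From the right, keep odd positions and double even positions (subtract 9 from any doubled value over 9):
  doubled (positions 2,4,...): 7 8 8 3 2 2 7 3 9 → sum 49
  kept (positions 1,3,...): 7 1 1 6 2 8 4 4 0 8 → sum 41
Total = 90.
90 mod 10 = 0, so the number is valid.

valid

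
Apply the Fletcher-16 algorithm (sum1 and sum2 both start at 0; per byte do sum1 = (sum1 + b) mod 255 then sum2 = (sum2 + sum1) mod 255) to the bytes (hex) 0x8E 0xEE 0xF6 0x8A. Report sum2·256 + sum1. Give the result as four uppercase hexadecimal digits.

7FFE

Running sums (mod 255):
  after byte 0 (0x8E): sum1=142, sum2=142
  after byte 1 (0xEE): sum1=125, sum2=12
  after byte 2 (0xF6): sum1=116, sum2=128
  after byte 3 (0x8A): sum1=254, sum2=127
Checksum = sum2·256 + sum1 = 127·256 + 254 = 32766 = 0x7FFE.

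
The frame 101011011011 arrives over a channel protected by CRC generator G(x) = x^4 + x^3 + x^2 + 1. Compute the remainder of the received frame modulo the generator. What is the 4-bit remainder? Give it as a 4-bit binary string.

0000

Modulo-2 division of 101011011011 by 11101:
  pos 0: 10101 XOR 11101 = 01000
  pos 1: 10001 XOR 11101 = 01100
  pos 2: 11000 XOR 11101 = 00101
  pos 4: 10111 XOR 11101 = 01010
  pos 5: 10100 XOR 11101 = 01001
  pos 6: 10011 XOR 11101 = 01110
  pos 7: 11101 XOR 11101 = 00000
Remainder = 0000 (zero — the frame passes the CRC check).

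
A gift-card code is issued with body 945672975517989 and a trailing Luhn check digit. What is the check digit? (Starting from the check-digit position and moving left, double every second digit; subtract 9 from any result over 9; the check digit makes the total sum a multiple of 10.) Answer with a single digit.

Partial digits right→left: 9 8 9 7 1 5 5 7 9 2 7 6 5 4 9
Double every second digit counting from the check-digit position (so the 1st, 3rd, 5th, ... of the partial from the right).
  doubled (with −9 where >9): 9 9 2 1 9 5 1 9 → sum 45
  kept as-is: 8 7 5 7 2 6 4 → sum 39
Total = 45 + 39 = 84.
Check digit = (10 − (84 mod 10)) mod 10 = 6.

6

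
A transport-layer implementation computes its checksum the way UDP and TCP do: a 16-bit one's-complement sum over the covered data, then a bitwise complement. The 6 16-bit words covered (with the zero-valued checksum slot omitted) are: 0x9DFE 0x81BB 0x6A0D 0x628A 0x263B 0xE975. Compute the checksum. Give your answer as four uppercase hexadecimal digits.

One's-complement addition (fold any carry out of bit 15 back into bit 0):
  0x9DFE + 0x81BB = 0x11FB9 → wrap carry → 0x1FBA
  0x1FBA + 0x6A0D = 0x089C7
  0x89C7 + 0x628A = 0x0EC51
  0xEC51 + 0x263B = 0x1128C → wrap carry → 0x128D
  0x128D + 0xE975 = 0x0FC02
One's-complement sum = 0xFC02.
Checksum = ~0xFC02 & 0xFFFF = 0x03FD.

03FD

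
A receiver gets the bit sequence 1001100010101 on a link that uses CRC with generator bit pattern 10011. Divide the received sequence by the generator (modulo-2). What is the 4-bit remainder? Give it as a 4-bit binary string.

0110

Modulo-2 division of 1001100010101 by 10011:
  pos 0: 10011 XOR 10011 = 00000
  pos 8: 10101 XOR 10011 = 00110
Remainder = 0110 (nonzero — an error is detected).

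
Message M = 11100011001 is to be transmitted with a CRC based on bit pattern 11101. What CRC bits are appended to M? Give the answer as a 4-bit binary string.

0110

Append 4 zeros: 111000110010000. Divide by 11101 (XOR where the leading bit is 1):
  pos 0: 11100 XOR 11101 = 00001
  pos 4: 10110 XOR 11101 = 01011
  pos 5: 10110 XOR 11101 = 01011
  pos 6: 10111 XOR 11101 = 01010
  pos 7: 10100 XOR 11101 = 01001
  pos 8: 10010 XOR 11101 = 01111
  pos 9: 11110 XOR 11101 = 00011
Remainder (last 4 bits) = 0110. This is the CRC / FCS.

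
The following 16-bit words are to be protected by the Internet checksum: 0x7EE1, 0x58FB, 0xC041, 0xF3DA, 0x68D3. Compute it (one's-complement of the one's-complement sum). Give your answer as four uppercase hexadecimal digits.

One's-complement addition (fold any carry out of bit 15 back into bit 0):
  0x7EE1 + 0x58FB = 0x0D7DC
  0xD7DC + 0xC041 = 0x1981D → wrap carry → 0x981E
  0x981E + 0xF3DA = 0x18BF8 → wrap carry → 0x8BF9
  0x8BF9 + 0x68D3 = 0x0F4CC
One's-complement sum = 0xF4CC.
Checksum = ~0xF4CC & 0xFFFF = 0x0B33.

0B33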